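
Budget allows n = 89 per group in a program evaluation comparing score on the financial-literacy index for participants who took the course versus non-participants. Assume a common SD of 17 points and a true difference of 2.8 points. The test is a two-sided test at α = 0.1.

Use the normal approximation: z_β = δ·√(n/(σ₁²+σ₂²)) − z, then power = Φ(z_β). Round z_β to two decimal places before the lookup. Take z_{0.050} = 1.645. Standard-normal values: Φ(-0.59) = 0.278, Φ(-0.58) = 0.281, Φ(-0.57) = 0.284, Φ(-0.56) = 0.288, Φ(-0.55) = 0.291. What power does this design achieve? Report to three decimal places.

z_β = δ·√(n/(σ₁²+σ₂²)) − z_{α/2}
    = 2.8 · √(89/578) − 1.645
    = 2.8 · 0.39240 − 1.645
    = 1.0987 − 1.645 = -0.5463 → -0.55
Power = Φ(-0.55) = 0.291.

Power ≈ 0.291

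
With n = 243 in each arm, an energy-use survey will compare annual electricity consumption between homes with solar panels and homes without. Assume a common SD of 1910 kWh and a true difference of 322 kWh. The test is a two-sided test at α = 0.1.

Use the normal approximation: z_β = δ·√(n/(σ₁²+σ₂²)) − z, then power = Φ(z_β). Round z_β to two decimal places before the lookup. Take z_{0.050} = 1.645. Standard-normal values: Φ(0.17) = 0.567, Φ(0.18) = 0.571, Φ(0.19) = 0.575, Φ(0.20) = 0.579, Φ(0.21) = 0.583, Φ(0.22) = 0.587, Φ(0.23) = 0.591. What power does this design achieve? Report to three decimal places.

Power ≈ 0.583

z_β = δ·√(n/(σ₁²+σ₂²)) − z_{α/2}
    = 322 · √(243/7296200) − 1.645
    = 322 · 0.00577 − 1.645
    = 1.8583 − 1.645 = 0.2133 → 0.21
Power = Φ(0.21) = 0.583.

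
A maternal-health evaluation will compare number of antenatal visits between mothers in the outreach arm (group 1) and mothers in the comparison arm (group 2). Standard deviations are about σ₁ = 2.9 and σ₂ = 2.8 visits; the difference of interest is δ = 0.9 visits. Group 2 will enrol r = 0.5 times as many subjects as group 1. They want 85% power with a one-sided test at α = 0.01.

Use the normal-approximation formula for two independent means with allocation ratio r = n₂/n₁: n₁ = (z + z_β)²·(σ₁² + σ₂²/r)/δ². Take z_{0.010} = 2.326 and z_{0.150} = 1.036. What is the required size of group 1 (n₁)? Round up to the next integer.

n₁ = (z_α + z_β)² · (σ₁² + σ₂²/r) / δ²
   = (2.326 + 1.036)² · (2.9² + 2.8²/0.5) / 0.9²
   = 11.3030 · (8.41 + 15.68) / 0.81
   = 11.3030 · 24.09 / 0.81
   = 336.16
Round up → n₁ = 337; n₂ = r·n₁ = 0.5 × 337 = 169.

n₁ = 337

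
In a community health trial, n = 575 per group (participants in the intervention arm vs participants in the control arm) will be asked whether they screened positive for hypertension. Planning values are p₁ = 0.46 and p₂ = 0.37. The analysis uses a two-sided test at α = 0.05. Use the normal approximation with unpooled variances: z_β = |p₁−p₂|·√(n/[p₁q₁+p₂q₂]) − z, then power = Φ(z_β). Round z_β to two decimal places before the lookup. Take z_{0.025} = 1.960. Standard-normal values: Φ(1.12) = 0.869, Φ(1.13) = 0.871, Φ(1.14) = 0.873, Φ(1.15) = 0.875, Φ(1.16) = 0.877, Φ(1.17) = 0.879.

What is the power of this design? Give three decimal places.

z_β = |p₁−p₂|·√(n/[p₁q₁+p₂q₂]) − z_{α/2}
    = 0.09 · √(575/0.4815) − 1.960
    = 0.09 · 34.5570 − 1.960
    = 3.1101 − 1.960 = 1.1501 → 1.15
Power = Φ(1.15) = 0.875.

Power ≈ 0.875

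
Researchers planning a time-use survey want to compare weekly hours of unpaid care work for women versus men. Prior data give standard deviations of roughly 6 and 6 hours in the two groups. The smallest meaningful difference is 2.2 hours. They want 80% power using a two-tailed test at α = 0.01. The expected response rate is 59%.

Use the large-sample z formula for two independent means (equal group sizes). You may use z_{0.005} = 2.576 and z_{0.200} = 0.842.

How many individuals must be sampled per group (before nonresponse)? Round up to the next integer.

n = (z_{α/2} + z_β)² · (σ₁² + σ₂²) / δ²
  = (2.576 + 0.842)² · (6² + 6² = 72) / 2.2²
  = 11.6827 · 72 / 4.84
  = 173.79
Adjust for 59% response: 173.79 / 0.59 = 294.56.
Round up → n = 295 per group.

n = 295 per group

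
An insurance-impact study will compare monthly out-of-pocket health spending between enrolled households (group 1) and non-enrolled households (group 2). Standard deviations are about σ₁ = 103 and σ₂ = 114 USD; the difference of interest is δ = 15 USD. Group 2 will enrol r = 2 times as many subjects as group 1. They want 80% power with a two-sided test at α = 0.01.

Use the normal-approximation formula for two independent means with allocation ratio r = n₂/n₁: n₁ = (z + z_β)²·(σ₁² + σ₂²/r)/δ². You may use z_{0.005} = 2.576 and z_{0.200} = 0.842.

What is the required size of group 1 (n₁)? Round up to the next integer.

n₁ = 889

n₁ = (z_{α/2} + z_β)² · (σ₁² + σ₂²/r) / δ²
   = (2.576 + 0.842)² · (103² + 114²/2) / 15²
   = 11.6827 · (10609 + 6498) / 225
   = 11.6827 · 17107 / 225
   = 888.25
Round up → n₁ = 889; n₂ = r·n₁ = 2 × 889 = 1778.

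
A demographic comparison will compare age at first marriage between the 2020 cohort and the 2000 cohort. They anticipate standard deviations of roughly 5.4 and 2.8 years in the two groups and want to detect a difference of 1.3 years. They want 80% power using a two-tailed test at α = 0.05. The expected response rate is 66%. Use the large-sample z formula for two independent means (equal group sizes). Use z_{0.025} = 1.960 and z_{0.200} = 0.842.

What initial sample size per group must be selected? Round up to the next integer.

n = 261 per group

n = (z_{α/2} + z_β)² · (σ₁² + σ₂²) / δ²
  = (1.960 + 0.842)² · (5.4² + 2.8² = 37) / 1.3²
  = 7.8512 · 37 / 1.69
  = 171.89
Adjust for 66% response: 171.89 / 0.66 = 260.44.
Round up → n = 261 per group.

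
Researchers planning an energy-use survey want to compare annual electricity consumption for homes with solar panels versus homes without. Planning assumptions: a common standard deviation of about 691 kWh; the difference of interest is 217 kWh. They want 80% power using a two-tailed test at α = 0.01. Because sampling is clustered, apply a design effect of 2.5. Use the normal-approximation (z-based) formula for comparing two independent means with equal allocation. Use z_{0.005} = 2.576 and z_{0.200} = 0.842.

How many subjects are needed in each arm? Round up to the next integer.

n = 593 per group

n = (z_{α/2} + z_β)² · (σ₁² + σ₂²) / δ²
  = (2.576 + 0.842)² · (2·691² = 954962) / 217²
  = 11.6827 · 954962 / 47089
  = 236.92
Design effect: 2.5 × 236.92 = 592.31.
Round up → n = 593 per group.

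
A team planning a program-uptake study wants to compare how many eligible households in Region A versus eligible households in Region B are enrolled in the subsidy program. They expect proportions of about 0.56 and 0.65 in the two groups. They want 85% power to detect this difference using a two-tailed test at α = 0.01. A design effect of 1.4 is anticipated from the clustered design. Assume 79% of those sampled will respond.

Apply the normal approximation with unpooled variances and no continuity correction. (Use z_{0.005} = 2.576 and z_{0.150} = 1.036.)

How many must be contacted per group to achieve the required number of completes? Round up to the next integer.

n = (z_{α/2} + z_β)² · [p₁(1−p₁) + p₂(1−p₂)] / (p₁ − p₂)²
  = (2.576 + 1.036)² · (0.56·0.44 + 0.65·0.35) / (-0.09)²
  = (3.612)² · (0.2464 + 0.2275) / 0.0081
  = 13.0465 · 0.4739 / 0.0081
  = 763.30
Design effect: 1.4 × 763.30 = 1068.62.
Adjust for 79% response: 1068.62 / 0.79 = 1352.69.
Round up → n = 1353 per group.

n = 1353 per group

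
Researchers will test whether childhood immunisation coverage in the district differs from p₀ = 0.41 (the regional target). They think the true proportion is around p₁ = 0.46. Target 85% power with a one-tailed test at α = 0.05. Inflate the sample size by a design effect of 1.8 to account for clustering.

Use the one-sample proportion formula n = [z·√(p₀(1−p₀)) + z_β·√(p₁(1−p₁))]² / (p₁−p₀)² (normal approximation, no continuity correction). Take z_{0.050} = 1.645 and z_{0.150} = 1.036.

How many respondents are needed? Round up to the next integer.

n = [z_α·√(p₀q₀) + z_β·√(p₁q₁)]² / (p₁ − p₀)²
  = [1.645·√(0.41·0.59) + 1.036·√(0.46·0.54)]² / (0.05)²
  = [1.645·0.4918 + 1.036·0.4984]² / 0.0025
  = [1.3254]² / 0.0025
  = 702.68
Design effect: 1.8 × 702.68 = 1264.82.
Round up → n = 1265.

n = 1265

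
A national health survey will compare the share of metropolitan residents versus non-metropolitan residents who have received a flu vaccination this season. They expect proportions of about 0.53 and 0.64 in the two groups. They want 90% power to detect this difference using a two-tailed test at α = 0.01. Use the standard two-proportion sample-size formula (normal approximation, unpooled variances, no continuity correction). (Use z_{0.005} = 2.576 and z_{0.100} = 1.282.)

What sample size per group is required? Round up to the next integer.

n = (z_{α/2} + z_β)² · [p₁(1−p₁) + p₂(1−p₂)] / (p₁ − p₂)²
  = (2.576 + 1.282)² · (0.53·0.47 + 0.64·0.36) / (-0.11)²
  = (3.858)² · (0.2491 + 0.2304) / 0.0121
  = 14.8842 · 0.4795 / 0.0121
  = 589.83
Round up → n = 590 per group.

n = 590 per group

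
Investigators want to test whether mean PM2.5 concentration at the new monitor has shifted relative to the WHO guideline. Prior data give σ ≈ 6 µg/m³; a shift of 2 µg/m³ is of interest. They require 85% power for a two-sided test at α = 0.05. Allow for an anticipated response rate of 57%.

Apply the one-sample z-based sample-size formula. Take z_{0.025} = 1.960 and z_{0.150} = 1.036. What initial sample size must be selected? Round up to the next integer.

n = (z_{α/2} + z_β)² · σ² / δ²
  = (1.960 + 1.036)² · 6² / 2²
  = 8.9760 · 36 / 4
  = 80.78
Adjust for 57% response: 80.78 / 0.57 = 141.73.
Round up → n = 142.

n = 142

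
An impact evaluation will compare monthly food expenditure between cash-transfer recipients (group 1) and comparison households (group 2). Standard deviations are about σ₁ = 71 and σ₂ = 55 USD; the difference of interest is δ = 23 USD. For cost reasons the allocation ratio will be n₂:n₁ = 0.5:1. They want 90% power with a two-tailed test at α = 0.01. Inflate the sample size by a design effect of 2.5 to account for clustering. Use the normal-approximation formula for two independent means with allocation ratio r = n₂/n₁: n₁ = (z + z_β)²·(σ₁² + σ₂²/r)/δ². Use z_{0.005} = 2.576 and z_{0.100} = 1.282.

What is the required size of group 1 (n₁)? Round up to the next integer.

n₁ = (z_{α/2} + z_β)² · (σ₁² + σ₂²/r) / δ²
   = (2.576 + 1.282)² · (71² + 55²/0.5) / 23²
   = 14.8842 · (5041 + 6050) / 529
   = 14.8842 · 11091 / 529
   = 312.06
Design effect: 2.5 × 312.06 = 780.15.
Round up → n₁ = 781; n₂ = r·n₁ = 0.5 × 781 = 391.

n₁ = 781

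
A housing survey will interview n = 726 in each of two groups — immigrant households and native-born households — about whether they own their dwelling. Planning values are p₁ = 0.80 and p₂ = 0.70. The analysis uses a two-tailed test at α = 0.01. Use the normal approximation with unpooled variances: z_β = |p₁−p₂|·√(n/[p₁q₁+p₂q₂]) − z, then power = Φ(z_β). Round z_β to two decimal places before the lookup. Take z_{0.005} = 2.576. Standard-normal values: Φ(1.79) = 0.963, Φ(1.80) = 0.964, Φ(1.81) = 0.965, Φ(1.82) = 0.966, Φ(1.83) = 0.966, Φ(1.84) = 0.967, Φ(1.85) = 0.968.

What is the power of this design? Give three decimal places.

z_β = |p₁−p₂|·√(n/[p₁q₁+p₂q₂]) − z_{α/2}
    = 0.10 · √(726/0.3700) − 2.576
    = 0.10 · 44.2963 − 2.576
    = 4.4296 − 2.576 = 1.8536 → 1.85
Power = Φ(1.85) = 0.968.

Power ≈ 0.968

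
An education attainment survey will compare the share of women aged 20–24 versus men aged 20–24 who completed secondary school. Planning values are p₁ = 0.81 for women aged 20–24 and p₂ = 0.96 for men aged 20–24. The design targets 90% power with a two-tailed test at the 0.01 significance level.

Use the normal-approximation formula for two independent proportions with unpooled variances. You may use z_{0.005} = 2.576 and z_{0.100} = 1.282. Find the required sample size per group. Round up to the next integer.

n = 128 per group

n = (z_{α/2} + z_β)² · [p₁(1−p₁) + p₂(1−p₂)] / (p₁ − p₂)²
  = (2.576 + 1.282)² · (0.81·0.19 + 0.96·0.04) / (-0.15)²
  = (3.858)² · (0.1539 + 0.0384) / 0.0225
  = 14.8842 · 0.1923 / 0.0225
  = 127.21
Round up → n = 128 per group.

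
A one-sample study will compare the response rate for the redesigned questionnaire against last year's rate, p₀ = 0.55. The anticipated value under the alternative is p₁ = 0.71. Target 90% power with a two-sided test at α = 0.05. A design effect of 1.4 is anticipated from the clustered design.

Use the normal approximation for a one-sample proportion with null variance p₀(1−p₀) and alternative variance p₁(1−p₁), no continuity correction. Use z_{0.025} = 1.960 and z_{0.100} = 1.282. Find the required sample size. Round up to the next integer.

n = [z_{α/2}·√(p₀q₀) + z_β·√(p₁q₁)]² / (p₁ − p₀)²
  = [1.960·√(0.55·0.45) + 1.282·√(0.71·0.29)]² / (0.16)²
  = [1.960·0.4975 + 1.282·0.4538]² / 0.0256
  = [1.5568]² / 0.0256
  = 94.67
Design effect: 1.4 × 94.67 = 132.54.
Round up → n = 133.

n = 133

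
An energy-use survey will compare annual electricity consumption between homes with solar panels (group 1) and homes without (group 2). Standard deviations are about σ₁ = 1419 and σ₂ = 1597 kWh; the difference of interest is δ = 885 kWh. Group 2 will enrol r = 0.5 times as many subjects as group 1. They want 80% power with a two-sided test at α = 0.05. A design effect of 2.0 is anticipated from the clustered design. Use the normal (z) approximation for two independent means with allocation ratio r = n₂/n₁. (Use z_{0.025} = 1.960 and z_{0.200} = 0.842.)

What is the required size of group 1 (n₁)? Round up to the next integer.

n₁ = (z_{α/2} + z_β)² · (σ₁² + σ₂²/r) / δ²
   = (1.960 + 0.842)² · (1419² + 1597²/0.5) / 885²
   = 7.8512 · (2013561 + 5100818) / 783225
   = 7.8512 · 7114379 / 783225
   = 71.32
Design effect: 2.0 × 71.32 = 142.63.
Round up → n₁ = 143; n₂ = r·n₁ = 0.5 × 143 = 72.

n₁ = 143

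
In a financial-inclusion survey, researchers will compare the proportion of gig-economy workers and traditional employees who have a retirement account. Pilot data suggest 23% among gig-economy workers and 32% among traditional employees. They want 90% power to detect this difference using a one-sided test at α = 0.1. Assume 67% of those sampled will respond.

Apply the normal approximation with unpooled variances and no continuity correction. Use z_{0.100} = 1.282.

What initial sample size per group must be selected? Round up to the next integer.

n = 479 per group

n = (z_α + z_β)² · [p₁(1−p₁) + p₂(1−p₂)] / (p₁ − p₂)²
  = (1.282 + 1.282)² · (0.23·0.77 + 0.32·0.68) / (-0.09)²
  = (2.564)² · (0.1771 + 0.2176) / 0.0081
  = 6.5741 · 0.3947 / 0.0081
  = 320.35
Adjust for 67% response: 320.35 / 0.67 = 478.13.
Round up → n = 479 per group.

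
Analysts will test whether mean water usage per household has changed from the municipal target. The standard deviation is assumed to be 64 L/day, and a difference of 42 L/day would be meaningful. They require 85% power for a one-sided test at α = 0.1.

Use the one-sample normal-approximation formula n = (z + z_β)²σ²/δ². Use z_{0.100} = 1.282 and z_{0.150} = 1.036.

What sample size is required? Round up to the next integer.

n = 13

n = (z_α + z_β)² · σ² / δ²
  = (1.282 + 1.036)² · 64² / 42²
  = 5.3731 · 4096 / 1764
  = 12.48
Round up → n = 13.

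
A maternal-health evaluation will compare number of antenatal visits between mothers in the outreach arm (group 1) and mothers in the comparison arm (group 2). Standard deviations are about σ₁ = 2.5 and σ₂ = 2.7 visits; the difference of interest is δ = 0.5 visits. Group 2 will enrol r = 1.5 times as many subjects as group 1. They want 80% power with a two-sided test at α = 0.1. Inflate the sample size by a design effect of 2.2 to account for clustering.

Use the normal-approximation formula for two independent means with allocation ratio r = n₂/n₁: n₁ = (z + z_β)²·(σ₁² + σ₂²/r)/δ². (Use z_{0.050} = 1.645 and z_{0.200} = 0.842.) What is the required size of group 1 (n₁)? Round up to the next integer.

n₁ = (z_{α/2} + z_β)² · (σ₁² + σ₂²/r) / δ²
   = (1.645 + 0.842)² · (2.5² + 2.7²/1.5) / 0.5²
   = 6.1852 · (6.25 + 4.86) / 0.25
   = 6.1852 · 11.11 / 0.25
   = 274.87
Design effect: 2.2 × 274.87 = 604.71.
Round up → n₁ = 605; n₂ = r·n₁ = 1.5 × 605 = 908.

n₁ = 605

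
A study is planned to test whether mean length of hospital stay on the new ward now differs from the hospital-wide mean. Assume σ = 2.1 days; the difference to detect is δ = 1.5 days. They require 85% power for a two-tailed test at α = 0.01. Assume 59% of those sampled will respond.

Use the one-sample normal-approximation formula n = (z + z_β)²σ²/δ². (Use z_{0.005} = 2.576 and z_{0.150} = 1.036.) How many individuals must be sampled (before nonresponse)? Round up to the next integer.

n = (z_{α/2} + z_β)² · σ² / δ²
  = (2.576 + 1.036)² · 2.1² / 1.5²
  = 13.0465 · 4.41 / 2.25
  = 25.57
Adjust for 59% response: 25.57 / 0.59 = 43.34.
Round up → n = 44.

n = 44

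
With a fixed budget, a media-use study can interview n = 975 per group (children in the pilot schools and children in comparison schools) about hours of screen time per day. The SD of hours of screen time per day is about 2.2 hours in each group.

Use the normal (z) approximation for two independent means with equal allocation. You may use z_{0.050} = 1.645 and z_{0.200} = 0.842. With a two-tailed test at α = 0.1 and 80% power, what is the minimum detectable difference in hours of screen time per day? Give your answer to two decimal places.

Minimum detectable difference ≈ 0.25 hours

δ = (z_{α/2} + z_β) · √((σ₁²+σ₂²)/n)
  = (1.645 + 0.842) · √(9.68/975)
  = 2.487 · √0.00993
  = 2.487 · 0.0996
  = 0.2478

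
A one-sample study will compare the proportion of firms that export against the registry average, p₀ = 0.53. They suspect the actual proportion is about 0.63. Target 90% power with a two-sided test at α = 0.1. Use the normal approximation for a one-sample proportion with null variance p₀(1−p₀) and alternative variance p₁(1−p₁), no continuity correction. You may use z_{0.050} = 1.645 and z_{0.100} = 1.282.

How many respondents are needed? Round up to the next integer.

n = [z_{α/2}·√(p₀q₀) + z_β·√(p₁q₁)]² / (p₁ − p₀)²
  = [1.645·√(0.53·0.47) + 1.282·√(0.63·0.37)]² / (0.10)²
  = [1.645·0.4991 + 1.282·0.4828]² / 0.0100
  = [1.4400]² / 0.0100
  = 207.35
Round up → n = 208.

n = 208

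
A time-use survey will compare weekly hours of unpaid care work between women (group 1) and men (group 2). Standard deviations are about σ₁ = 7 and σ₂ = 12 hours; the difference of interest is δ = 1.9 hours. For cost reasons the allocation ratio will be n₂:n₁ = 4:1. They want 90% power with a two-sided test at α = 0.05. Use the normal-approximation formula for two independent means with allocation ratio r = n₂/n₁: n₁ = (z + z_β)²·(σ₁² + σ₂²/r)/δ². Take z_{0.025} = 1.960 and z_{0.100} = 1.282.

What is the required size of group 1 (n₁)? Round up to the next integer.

n₁ = (z_{α/2} + z_β)² · (σ₁² + σ₂²/r) / δ²
   = (1.960 + 1.282)² · (7² + 12²/4) / 1.9²
   = 10.5106 · (49 + 36) / 3.61
   = 10.5106 · 85 / 3.61
   = 247.48
Round up → n₁ = 248; n₂ = r·n₁ = 4 × 248 = 992.

n₁ = 248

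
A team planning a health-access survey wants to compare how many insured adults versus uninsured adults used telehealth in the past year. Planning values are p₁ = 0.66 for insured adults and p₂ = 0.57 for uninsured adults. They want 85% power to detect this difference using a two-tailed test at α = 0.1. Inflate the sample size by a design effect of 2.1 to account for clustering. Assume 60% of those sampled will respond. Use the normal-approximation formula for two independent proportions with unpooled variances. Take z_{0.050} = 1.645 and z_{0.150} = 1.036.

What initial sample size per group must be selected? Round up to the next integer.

n = (z_{α/2} + z_β)² · [p₁(1−p₁) + p₂(1−p₂)] / (p₁ − p₂)²
  = (1.645 + 1.036)² · (0.66·0.34 + 0.57·0.43) / (0.09)²
  = (2.681)² · (0.2244 + 0.2451) / 0.0081
  = 7.1878 · 0.4695 / 0.0081
  = 416.62
Design effect: 2.1 × 416.62 = 874.91.
Adjust for 60% response: 874.91 / 0.60 = 1458.18.
Round up → n = 1459 per group.

n = 1459 per group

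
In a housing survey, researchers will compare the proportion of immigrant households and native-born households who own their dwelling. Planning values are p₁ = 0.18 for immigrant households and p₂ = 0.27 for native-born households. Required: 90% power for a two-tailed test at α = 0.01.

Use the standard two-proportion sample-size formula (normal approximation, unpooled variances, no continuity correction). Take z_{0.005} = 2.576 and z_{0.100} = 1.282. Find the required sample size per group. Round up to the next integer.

n = 634 per group

n = (z_{α/2} + z_β)² · [p₁(1−p₁) + p₂(1−p₂)] / (p₁ − p₂)²
  = (2.576 + 1.282)² · (0.18·0.82 + 0.27·0.73) / (-0.09)²
  = (3.858)² · (0.1476 + 0.1971) / 0.0081
  = 14.8842 · 0.3447 / 0.0081
  = 633.40
Round up → n = 634 per group.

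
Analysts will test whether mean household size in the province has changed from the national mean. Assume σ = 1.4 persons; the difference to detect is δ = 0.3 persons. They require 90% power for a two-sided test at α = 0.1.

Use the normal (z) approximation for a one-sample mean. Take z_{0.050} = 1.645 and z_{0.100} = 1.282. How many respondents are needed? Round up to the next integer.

n = 187

n = (z_{α/2} + z_β)² · σ² / δ²
  = (1.645 + 1.282)² · 1.4² / 0.3²
  = 8.5673 · 1.96 / 0.09
  = 186.58
Round up → n = 187.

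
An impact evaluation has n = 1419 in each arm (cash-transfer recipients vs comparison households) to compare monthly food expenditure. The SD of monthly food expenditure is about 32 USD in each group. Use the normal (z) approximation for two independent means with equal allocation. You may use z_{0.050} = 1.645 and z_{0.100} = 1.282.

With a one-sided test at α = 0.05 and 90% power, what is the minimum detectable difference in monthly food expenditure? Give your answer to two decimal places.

δ = (z_α + z_β) · √((σ₁²+σ₂²)/n)
  = (1.645 + 1.282) · √(2048/1419)
  = 2.927 · √1.4433
  = 2.927 · 1.2014
  = 3.5164

Minimum detectable difference ≈ 3.52 USD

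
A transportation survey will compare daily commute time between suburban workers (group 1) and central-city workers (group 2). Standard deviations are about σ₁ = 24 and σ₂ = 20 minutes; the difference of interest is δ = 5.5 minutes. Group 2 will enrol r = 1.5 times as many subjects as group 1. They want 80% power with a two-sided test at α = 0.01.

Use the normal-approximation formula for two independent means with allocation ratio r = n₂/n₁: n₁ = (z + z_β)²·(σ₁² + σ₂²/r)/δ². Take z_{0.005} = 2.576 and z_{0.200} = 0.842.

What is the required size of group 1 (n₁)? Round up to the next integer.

n₁ = 326

n₁ = (z_{α/2} + z_β)² · (σ₁² + σ₂²/r) / δ²
   = (2.576 + 0.842)² · (24² + 20²/1.5) / 5.5²
   = 11.6827 · (576 + 266.6667) / 30.25
   = 11.6827 · 842.6667 / 30.25
   = 325.44
Round up → n₁ = 326; n₂ = r·n₁ = 1.5 × 326 = 489.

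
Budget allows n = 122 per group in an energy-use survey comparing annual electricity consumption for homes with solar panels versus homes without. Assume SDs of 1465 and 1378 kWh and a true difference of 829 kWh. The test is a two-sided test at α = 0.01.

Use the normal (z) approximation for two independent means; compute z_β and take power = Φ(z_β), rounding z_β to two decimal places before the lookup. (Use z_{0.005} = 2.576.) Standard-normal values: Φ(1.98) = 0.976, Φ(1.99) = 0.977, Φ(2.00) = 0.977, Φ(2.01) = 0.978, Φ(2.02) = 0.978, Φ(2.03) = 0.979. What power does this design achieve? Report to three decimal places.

Power ≈ 0.976

z_β = δ·√(n/(σ₁²+σ₂²)) − z_{α/2}
    = 829 · √(122/4045109) − 2.576
    = 829 · 0.00549 − 2.576
    = 4.5527 − 2.576 = 1.9767 → 1.98
Power = Φ(1.98) = 0.976.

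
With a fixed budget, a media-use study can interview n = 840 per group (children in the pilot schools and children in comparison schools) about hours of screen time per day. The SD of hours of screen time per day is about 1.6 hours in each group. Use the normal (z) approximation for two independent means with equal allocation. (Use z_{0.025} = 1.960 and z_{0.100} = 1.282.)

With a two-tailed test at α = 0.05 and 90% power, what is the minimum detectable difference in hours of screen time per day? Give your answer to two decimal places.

δ = (z_{α/2} + z_β) · √((σ₁²+σ₂²)/n)
  = (1.960 + 1.282) · √(5.12/840)
  = 3.242 · √0.0061
  = 3.242 · 0.0781
  = 0.2531

Minimum detectable difference ≈ 0.25 hours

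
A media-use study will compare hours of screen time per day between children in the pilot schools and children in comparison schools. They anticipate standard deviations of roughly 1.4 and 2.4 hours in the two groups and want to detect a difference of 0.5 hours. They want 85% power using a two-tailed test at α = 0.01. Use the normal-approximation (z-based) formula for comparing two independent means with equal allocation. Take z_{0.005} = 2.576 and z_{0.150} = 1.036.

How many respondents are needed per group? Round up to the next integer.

n = 403 per group

n = (z_{α/2} + z_β)² · (σ₁² + σ₂²) / δ²
  = (2.576 + 1.036)² · (1.4² + 2.4² = 7.72) / 0.5²
  = 13.0465 · 7.72 / 0.25
  = 402.88
Round up → n = 403 per group.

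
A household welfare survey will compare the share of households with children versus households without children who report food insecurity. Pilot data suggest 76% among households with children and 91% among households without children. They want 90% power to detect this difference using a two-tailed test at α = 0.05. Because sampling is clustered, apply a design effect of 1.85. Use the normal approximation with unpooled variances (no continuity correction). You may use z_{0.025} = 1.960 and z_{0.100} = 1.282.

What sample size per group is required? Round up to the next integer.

n = 229 per group

n = (z_{α/2} + z_β)² · [p₁(1−p₁) + p₂(1−p₂)] / (p₁ − p₂)²
  = (1.960 + 1.282)² · (0.76·0.24 + 0.91·0.09) / (-0.15)²
  = (3.242)² · (0.1824 + 0.0819) / 0.0225
  = 10.5106 · 0.2643 / 0.0225
  = 123.46
Design effect: 1.85 × 123.46 = 228.41.
Round up → n = 229 per group.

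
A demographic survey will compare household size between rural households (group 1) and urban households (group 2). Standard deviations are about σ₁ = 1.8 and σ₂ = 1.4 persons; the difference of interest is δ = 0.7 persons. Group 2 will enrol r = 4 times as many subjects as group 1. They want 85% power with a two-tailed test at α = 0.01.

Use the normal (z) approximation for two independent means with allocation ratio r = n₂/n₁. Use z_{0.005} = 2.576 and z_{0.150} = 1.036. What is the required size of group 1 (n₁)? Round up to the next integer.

n₁ = (z_{α/2} + z_β)² · (σ₁² + σ₂²/r) / δ²
   = (2.576 + 1.036)² · (1.8² + 1.4²/4) / 0.7²
   = 13.0465 · (3.24 + 0.49) / 0.49
   = 13.0465 · 3.73 / 0.49
   = 99.31
Round up → n₁ = 100; n₂ = r·n₁ = 4 × 100 = 400.

n₁ = 100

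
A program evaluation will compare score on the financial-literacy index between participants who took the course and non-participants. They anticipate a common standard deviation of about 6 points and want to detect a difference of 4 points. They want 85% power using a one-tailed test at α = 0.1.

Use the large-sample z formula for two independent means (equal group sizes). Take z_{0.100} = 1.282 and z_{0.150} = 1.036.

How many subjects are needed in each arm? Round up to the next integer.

n = (z_α + z_β)² · (σ₁² + σ₂²) / δ²
  = (1.282 + 1.036)² · (2·6² = 72) / 4²
  = 5.3731 · 72 / 16
  = 24.18
Round up → n = 25 per group.

n = 25 per group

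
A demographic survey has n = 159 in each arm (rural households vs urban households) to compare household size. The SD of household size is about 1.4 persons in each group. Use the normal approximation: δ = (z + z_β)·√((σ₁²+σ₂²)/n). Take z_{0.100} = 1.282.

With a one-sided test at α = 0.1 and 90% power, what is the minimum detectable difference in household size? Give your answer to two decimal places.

Minimum detectable difference ≈ 0.40 persons

δ = (z_α + z_β) · √((σ₁²+σ₂²)/n)
  = (1.282 + 1.282) · √(3.92/159)
  = 2.564 · √0.02465
  = 2.564 · 0.1570
  = 0.4026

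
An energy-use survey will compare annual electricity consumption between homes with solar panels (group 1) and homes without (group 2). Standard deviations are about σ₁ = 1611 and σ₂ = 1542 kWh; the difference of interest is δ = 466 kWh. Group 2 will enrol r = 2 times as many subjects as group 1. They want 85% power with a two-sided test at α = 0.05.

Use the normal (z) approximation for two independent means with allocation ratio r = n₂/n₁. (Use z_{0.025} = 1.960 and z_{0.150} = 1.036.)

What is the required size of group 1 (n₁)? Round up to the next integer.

n₁ = 157

n₁ = (z_{α/2} + z_β)² · (σ₁² + σ₂²/r) / δ²
   = (1.960 + 1.036)² · (1611² + 1542²/2) / 466²
   = 8.9760 · (2595321 + 1188882) / 217156
   = 8.9760 · 3784203 / 217156
   = 156.42
Round up → n₁ = 157; n₂ = r·n₁ = 2 × 157 = 314.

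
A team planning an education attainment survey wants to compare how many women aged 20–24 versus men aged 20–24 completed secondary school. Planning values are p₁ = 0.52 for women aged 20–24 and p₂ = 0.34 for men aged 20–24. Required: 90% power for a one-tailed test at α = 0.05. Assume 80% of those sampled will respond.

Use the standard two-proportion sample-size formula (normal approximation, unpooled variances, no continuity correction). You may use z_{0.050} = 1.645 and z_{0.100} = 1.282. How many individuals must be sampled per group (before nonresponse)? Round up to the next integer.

n = (z_α + z_β)² · [p₁(1−p₁) + p₂(1−p₂)] / (p₁ − p₂)²
  = (1.645 + 1.282)² · (0.52·0.48 + 0.34·0.66) / (0.18)²
  = (2.927)² · (0.2496 + 0.2244) / 0.0324
  = 8.5673 · 0.4740 / 0.0324
  = 125.34
Adjust for 80% response: 125.34 / 0.80 = 156.67.
Round up → n = 157 per group.

n = 157 per group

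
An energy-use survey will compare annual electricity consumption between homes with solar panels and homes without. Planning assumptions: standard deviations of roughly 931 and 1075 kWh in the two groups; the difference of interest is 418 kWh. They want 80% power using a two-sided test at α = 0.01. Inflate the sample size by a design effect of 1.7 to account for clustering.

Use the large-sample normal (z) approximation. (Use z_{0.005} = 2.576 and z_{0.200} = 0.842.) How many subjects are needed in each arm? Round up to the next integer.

n = 230 per group

n = (z_{α/2} + z_β)² · (σ₁² + σ₂²) / δ²
  = (2.576 + 0.842)² · (931² + 1075² = 2022386) / 418²
  = 11.6827 · 2022386 / 174724
  = 135.22
Design effect: 1.7 × 135.22 = 229.88.
Round up → n = 230 per group.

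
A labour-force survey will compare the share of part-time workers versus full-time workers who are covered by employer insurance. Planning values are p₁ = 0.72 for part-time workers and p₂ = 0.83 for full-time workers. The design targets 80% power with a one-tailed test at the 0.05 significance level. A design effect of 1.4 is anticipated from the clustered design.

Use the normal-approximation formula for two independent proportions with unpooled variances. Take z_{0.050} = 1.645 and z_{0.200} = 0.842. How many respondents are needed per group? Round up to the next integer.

n = (z_α + z_β)² · [p₁(1−p₁) + p₂(1−p₂)] / (p₁ − p₂)²
  = (1.645 + 0.842)² · (0.72·0.28 + 0.83·0.17) / (-0.11)²
  = (2.487)² · (0.2016 + 0.1411) / 0.0121
  = 6.1852 · 0.3427 / 0.0121
  = 175.18
Design effect: 1.4 × 175.18 = 245.25.
Round up → n = 246 per group.

n = 246 per group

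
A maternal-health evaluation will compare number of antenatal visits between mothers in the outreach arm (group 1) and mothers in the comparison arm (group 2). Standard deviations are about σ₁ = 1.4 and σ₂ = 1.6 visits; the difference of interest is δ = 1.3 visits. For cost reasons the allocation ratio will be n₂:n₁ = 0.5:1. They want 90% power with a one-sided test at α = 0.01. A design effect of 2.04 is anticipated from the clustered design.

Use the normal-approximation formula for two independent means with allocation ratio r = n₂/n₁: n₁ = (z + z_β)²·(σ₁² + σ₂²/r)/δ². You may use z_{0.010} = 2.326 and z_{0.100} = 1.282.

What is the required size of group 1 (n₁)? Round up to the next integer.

n₁ = 112

n₁ = (z_α + z_β)² · (σ₁² + σ₂²/r) / δ²
   = (2.326 + 1.282)² · (1.4² + 1.6²/0.5) / 1.3²
   = 13.0177 · (1.96 + 5.12) / 1.69
   = 13.0177 · 7.08 / 1.69
   = 54.54
Design effect: 2.04 × 54.54 = 111.25.
Round up → n₁ = 112; n₂ = r·n₁ = 0.5 × 112 = 56.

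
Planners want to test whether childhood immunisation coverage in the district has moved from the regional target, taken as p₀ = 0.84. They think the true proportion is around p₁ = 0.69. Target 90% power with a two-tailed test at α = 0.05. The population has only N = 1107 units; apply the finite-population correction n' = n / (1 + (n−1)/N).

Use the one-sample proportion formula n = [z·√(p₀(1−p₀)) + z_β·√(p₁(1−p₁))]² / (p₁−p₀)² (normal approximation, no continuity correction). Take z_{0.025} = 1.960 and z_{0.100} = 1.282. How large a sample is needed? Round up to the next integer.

n = 72

n = [z_{α/2}·√(p₀q₀) + z_β·√(p₁q₁)]² / (p₁ − p₀)²
  = [1.960·√(0.84·0.16) + 1.282·√(0.69·0.31)]² / (-0.15)²
  = [1.960·0.3666 + 1.282·0.4625]² / 0.0225
  = [1.3115]² / 0.0225
  = 76.44
Finite-population correction (N = 1107): 76.44 / (1 + (76.44 − 1)/1107) = 71.56.
Round up → n = 72.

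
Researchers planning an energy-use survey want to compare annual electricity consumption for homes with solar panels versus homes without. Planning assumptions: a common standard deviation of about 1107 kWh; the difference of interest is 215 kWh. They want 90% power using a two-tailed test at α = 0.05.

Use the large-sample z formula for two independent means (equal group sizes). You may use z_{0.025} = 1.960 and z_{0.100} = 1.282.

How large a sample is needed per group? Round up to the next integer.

n = 558 per group

n = (z_{α/2} + z_β)² · (σ₁² + σ₂²) / δ²
  = (1.960 + 1.282)² · (2·1107² = 2450898) / 215²
  = 10.5106 · 2450898 / 46225
  = 557.28
Round up → n = 558 per group.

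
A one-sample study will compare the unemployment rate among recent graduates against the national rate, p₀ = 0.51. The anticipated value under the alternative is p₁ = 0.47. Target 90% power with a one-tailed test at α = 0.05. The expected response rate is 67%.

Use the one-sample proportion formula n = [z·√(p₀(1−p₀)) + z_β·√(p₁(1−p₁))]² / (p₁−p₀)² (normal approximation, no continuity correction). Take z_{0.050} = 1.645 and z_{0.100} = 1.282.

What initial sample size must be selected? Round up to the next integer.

n = [z_α·√(p₀q₀) + z_β·√(p₁q₁)]² / (p₁ − p₀)²
  = [1.645·√(0.51·0.49) + 1.282·√(0.47·0.53)]² / (-0.04)²
  = [1.645·0.4999 + 1.282·0.4991]² / 0.0016
  = [1.4622]² / 0.0016
  = 1336.23
Adjust for 67% response: 1336.23 / 0.67 = 1994.38.
Round up → n = 1995.

n = 1995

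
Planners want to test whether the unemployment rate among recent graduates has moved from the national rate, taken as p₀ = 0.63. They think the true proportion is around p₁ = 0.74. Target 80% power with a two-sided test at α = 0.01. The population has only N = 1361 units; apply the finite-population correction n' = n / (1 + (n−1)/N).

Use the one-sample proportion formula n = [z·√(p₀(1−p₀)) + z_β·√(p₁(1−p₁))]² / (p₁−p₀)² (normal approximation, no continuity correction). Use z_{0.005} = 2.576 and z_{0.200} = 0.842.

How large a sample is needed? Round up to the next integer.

n = 186

n = [z_{α/2}·√(p₀q₀) + z_β·√(p₁q₁)]² / (p₁ − p₀)²
  = [2.576·√(0.63·0.37) + 0.842·√(0.74·0.26)]² / (0.11)²
  = [2.576·0.4828 + 0.842·0.4386]² / 0.0121
  = [1.6130]² / 0.0121
  = 215.03
Finite-population correction (N = 1361): 215.03 / (1 + (215.03 − 1)/1361) = 185.81.
Round up → n = 186.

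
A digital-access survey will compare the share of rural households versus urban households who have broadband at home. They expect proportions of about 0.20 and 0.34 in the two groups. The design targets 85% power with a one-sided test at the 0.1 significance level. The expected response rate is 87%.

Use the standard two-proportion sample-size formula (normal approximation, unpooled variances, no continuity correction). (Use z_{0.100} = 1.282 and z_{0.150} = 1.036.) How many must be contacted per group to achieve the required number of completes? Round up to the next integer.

n = (z_α + z_β)² · [p₁(1−p₁) + p₂(1−p₂)] / (p₁ − p₂)²
  = (1.282 + 1.036)² · (0.20·0.80 + 0.34·0.66) / (-0.14)²
  = (2.318)² · (0.1600 + 0.2244) / 0.0196
  = 5.3731 · 0.3844 / 0.0196
  = 105.38
Adjust for 87% response: 105.38 / 0.87 = 121.13.
Round up → n = 122 per group.

n = 122 per group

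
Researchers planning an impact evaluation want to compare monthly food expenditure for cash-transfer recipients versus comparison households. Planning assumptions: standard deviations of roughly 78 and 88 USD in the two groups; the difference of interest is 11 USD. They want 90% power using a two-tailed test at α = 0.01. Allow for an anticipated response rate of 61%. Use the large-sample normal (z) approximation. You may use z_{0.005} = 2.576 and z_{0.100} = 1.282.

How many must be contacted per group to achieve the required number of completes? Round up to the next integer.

n = (z_{α/2} + z_β)² · (σ₁² + σ₂²) / δ²
  = (2.576 + 1.282)² · (78² + 88² = 13828) / 11²
  = 14.8842 · 13828 / 121
  = 1700.98
Adjust for 61% response: 1700.98 / 0.61 = 2788.49.
Round up → n = 2789 per group.

n = 2789 per group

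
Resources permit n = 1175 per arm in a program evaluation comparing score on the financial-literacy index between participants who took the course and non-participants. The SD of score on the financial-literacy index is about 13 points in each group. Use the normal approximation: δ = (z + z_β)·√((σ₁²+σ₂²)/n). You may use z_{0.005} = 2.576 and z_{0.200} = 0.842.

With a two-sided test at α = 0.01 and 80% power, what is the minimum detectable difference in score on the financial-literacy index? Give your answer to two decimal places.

Minimum detectable difference ≈ 1.83 points

δ = (z_{α/2} + z_β) · √((σ₁²+σ₂²)/n)
  = (2.576 + 0.842) · √(338/1175)
  = 3.418 · √0.28766
  = 3.418 · 0.5363
  = 1.8332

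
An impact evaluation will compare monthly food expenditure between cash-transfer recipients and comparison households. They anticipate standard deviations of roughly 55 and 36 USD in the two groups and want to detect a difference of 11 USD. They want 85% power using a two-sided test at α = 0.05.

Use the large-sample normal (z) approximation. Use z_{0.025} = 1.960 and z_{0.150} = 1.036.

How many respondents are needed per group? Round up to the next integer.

n = 321 per group

n = (z_{α/2} + z_β)² · (σ₁² + σ₂²) / δ²
  = (1.960 + 1.036)² · (55² + 36² = 4321) / 11²
  = 8.9760 · 4321 / 121
  = 320.54
Round up → n = 321 per group.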